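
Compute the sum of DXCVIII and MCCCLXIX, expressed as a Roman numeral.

DXCVIII = 598
MCCCLXIX = 1369
598 + 1369 = 1967

MCMLXVII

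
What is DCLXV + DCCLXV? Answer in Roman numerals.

DCLXV = 665
DCCLXV = 765
665 + 765 = 1430

MCDXXX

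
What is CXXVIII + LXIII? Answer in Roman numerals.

CXXVIII = 128
LXIII = 63
128 + 63 = 191

CXCI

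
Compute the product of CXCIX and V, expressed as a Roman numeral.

CXCIX = 199
V = 5
199 × 5 = 995

CMXCV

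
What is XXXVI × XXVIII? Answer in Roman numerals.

XXXVI = 36
XXVIII = 28
36 × 28 = 1008

MVIII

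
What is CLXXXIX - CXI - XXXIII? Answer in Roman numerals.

CLXXXIX = 189, CXI = 111, XXXIII = 33
189 - 111 = 78
78 - 33 = 45

XLV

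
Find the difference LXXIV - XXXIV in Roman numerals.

LXXIV = 74
XXXIV = 34
74 - 34 = 40

XL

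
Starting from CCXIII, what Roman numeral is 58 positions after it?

CCXIII = 213
213 + 58 = 271

CCLXXI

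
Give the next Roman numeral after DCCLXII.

DCCLXII = 762; next is 763

DCCLXIII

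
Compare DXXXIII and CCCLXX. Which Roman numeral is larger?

DXXXIII = 533
CCCLXX = 370
533 is larger

DXXXIII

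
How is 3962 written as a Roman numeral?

Convert 3962 to Roman numerals:
  3962 contains 3×1000 (MMM)
  962 contains 1×900 (CM)
  62 contains 1×50 (L)
  12 contains 1×10 (X)
  2 contains 2×1 (II)

MMMCMLXII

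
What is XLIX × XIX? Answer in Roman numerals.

XLIX = 49
XIX = 19
49 × 19 = 931

CMXXXI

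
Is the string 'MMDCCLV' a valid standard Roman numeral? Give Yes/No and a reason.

'MMDCCLV': Check the rules: uses only the symbols I, V, X, L, C, D, M; no symbol is repeated more than three times in a row; V, L and D each appear at most once; no smaller symbol precedes a larger one (values never increase from left to right). Value: M (1000) + M (1000) + D (500) + C (100) + C (100) + L (50) + V (5) = 2755. So it is a valid standard Roman numeral.

Yes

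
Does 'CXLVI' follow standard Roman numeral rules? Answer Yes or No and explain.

'CXLVI': Check the rules: uses only the symbols I, V, X, L, C, D, M; no symbol is repeated more than three times in a row; V, L and D each appear at most once; the only place a smaller symbol precedes a larger one is the allowed subtractive pair XL, the symbol right after such a pair (if any) is smaller than the pair's first symbol, and otherwise the values never increase from left to right. Value: C (100) + XL (40) + V (5) + I (1) = 146. So it is a valid standard Roman numeral.

Yes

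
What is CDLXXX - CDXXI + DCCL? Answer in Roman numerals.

CDLXXX = 480, CDXXI = 421, DCCL = 750
480 - 421 = 59
59 + 750 = 809

DCCCIX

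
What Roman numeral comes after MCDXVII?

MCDXVII = 1417; next is 1418

MCDXVIII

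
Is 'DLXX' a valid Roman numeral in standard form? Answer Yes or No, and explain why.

'DLXX': Check the rules: uses only the symbols I, V, X, L, C, D, M; no symbol is repeated more than three times in a row; V, L and D each appear at most once; no smaller symbol precedes a larger one (values never increase from left to right). Value: D (500) + L (50) + X (10) + X (10) = 570. So it is a valid standard Roman numeral.

Yes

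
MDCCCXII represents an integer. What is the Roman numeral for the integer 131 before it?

MDCCCXII = 1812
1812 - 131 = 1681

MDCLXXXI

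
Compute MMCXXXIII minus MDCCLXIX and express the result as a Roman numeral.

MMCXXXIII = 2133
MDCCLXIX = 1769
2133 - 1769 = 364

CCCLXIV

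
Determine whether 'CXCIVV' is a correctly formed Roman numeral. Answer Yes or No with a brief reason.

'CXCIVV': V should not appear more than once

No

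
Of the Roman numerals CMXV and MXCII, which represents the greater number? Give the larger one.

CMXV = 915
MXCII = 1092
1092 is larger

MXCII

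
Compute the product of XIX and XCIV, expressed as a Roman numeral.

XIX = 19
XCIV = 94
19 × 94 = 1786

MDCCLXXXVI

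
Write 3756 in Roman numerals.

Convert 3756 to Roman numerals:
  3756 contains 3×1000 (MMM)
  756 contains 1×500 (D)
  256 contains 2×100 (CC)
  56 contains 1×50 (L)
  6 contains 1×5 (V)
  1 contains 1×1 (I)

MMMDCCLVI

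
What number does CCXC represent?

CCXC: C=100, C=100, XC=90
100 + 100 + 90 = 290

290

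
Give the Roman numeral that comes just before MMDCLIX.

MMDCLIX = 2659; previous is 2658

MMDCLVIII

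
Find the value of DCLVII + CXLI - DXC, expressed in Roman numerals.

DCLVII = 657, CXLI = 141, DXC = 590
657 + 141 = 798
798 - 590 = 208

CCVIII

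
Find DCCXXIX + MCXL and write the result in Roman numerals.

DCCXXIX = 729
MCXL = 1140
729 + 1140 = 1869

MDCCCLXIX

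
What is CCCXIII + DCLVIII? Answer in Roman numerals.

CCCXIII = 313
DCLVIII = 658
313 + 658 = 971

CMLXXI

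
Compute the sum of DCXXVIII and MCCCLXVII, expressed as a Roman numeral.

DCXXVIII = 628
MCCCLXVII = 1367
628 + 1367 = 1995

MCMXCV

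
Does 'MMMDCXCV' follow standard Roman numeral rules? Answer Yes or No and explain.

'MMMDCXCV': Check the rules: uses only the symbols I, V, X, L, C, D, M; no symbol is repeated more than three times in a row; V, L and D each appear at most once; the only place a smaller symbol precedes a larger one is the allowed subtractive pair XC, the symbol right after such a pair (if any) is smaller than the pair's first symbol, and otherwise the values never increase from left to right. Value: M (1000) + M (1000) + M (1000) + D (500) + C (100) + XC (90) + V (5) = 3695. So it is a valid standard Roman numeral.

Yes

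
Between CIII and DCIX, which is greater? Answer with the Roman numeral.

CIII = 103
DCIX = 609
609 is larger

DCIX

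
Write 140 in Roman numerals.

Convert 140 to Roman numerals:
  140 contains 1×100 (C)
  40 contains 1×40 (XL)

CXL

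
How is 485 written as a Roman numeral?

Convert 485 to Roman numerals:
  485 contains 1×400 (CD)
  85 contains 1×50 (L)
  35 contains 3×10 (XXX)
  5 contains 1×5 (V)

CDLXXXV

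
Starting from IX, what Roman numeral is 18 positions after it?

IX = 9
9 + 18 = 27

XXVII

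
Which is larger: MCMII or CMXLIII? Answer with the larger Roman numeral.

MCMII = 1902
CMXLIII = 943
1902 is larger

MCMII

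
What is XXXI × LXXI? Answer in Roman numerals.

XXXI = 31
LXXI = 71
31 × 71 = 2201

MMCCI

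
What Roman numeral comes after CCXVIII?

CCXVIII = 218, so the next integer is 218 + 1 = 219

CCXIX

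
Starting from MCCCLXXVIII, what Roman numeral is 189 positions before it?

MCCCLXXVIII = 1378
1378 - 189 = 1189

MCLXXXIX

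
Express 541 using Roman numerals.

Convert 541 to Roman numerals:
  541 contains 1×500 (D)
  41 contains 1×40 (XL)
  1 contains 1×1 (I)

DXLI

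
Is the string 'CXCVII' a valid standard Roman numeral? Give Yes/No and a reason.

'CXCVII': Check the rules: uses only the symbols I, V, X, L, C, D, M; no symbol is repeated more than three times in a row; V, L and D each appear at most once; the only place a smaller symbol precedes a larger one is the allowed subtractive pair XC, the symbol right after such a pair (if any) is smaller than the pair's first symbol, and otherwise the values never increase from left to right. Value: C (100) + XC (90) + V (5) + I (1) + I (1) = 197. So it is a valid standard Roman numeral.

Yes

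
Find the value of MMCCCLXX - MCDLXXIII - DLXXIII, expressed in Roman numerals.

MMCCCLXX = 2370, MCDLXXIII = 1473, DLXXIII = 573
2370 - 1473 = 897
897 - 573 = 324

CCCXXIV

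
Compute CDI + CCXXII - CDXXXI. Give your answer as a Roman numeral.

CDI = 401, CCXXII = 222, CDXXXI = 431
401 + 222 = 623
623 - 431 = 192

CXCII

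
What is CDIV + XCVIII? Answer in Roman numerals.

CDIV = 404
XCVIII = 98
404 + 98 = 502

DII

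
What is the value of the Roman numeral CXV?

CXV: C=100, X=10, V=5
100 + 10 + 5 = 115

115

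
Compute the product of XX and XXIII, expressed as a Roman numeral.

XX = 20
XXIII = 23
20 × 23 = 460

CDLX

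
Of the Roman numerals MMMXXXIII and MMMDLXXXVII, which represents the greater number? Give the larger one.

MMMXXXIII = 3033
MMMDLXXXVII = 3587
3587 is larger

MMMDLXXXVII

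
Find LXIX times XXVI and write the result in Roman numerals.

LXIX = 69
XXVI = 26
69 × 26 = 1794

MDCCXCIV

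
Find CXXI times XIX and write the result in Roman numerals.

CXXI = 121
XIX = 19
121 × 19 = 2299

MMCCXCIX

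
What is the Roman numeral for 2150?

Convert 2150 to Roman numerals:
  2150 contains 2×1000 (MM)
  150 contains 1×100 (C)
  50 contains 1×50 (L)

MMCL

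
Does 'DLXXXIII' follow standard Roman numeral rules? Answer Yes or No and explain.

'DLXXXIII': Check the rules: uses only the symbols I, V, X, L, C, D, M; no symbol is repeated more than three times in a row; V, L and D each appear at most once; no smaller symbol precedes a larger one (values never increase from left to right). Value: D (500) + L (50) + X (10) + X (10) + X (10) + I (1) + I (1) + I (1) = 583. So it is a valid standard Roman numeral.

Yes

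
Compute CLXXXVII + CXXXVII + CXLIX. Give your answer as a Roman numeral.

CLXXXVII = 187, CXXXVII = 137, CXLIX = 149
187 + 137 = 324
324 + 149 = 473

CDLXXIII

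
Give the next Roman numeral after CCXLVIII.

CCXLVIII = 248, so the next integer is 248 + 1 = 249

CCXLIX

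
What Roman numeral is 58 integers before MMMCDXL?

MMMCDXL = 3440
3440 - 58 = 3382

MMMCCCLXXXII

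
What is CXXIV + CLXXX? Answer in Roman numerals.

CXXIV = 124
CLXXX = 180
124 + 180 = 304

CCCIV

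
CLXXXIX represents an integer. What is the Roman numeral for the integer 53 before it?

CLXXXIX = 189
189 - 53 = 136

CXXXVI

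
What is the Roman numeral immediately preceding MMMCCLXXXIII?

MMMCCLXXXIII = 3283; previous is 3282

MMMCCLXXXII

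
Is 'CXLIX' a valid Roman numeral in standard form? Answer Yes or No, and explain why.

'CXLIX': Check the rules: uses only the symbols I, V, X, L, C, D, M; no symbol is repeated more than three times in a row; V, L and D each appear at most once; the only places a smaller symbol precedes a larger one are the allowed subtractive pairs XL, IX, the symbol right after such a pair (if any) is smaller than the pair's first symbol, and otherwise the values never increase from left to right. Value: C (100) + XL (40) + IX (9) = 149. So it is a valid standard Roman numeral.

Yes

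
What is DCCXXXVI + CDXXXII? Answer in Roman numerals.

DCCXXXVI = 736
CDXXXII = 432
736 + 432 = 1168

MCLXVIII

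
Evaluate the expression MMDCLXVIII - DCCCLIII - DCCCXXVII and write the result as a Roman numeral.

MMDCLXVIII = 2668, DCCCLIII = 853, DCCCXXVII = 827
2668 - 853 = 1815
1815 - 827 = 988

CMLXXXVIII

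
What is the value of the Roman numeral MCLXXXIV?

MCLXXXIV: M=1000, C=100, L=50, X=10, X=10, X=10, IV=4
1000 + 100 + 50 + 10 + 10 + 10 + 4 = 1184

1184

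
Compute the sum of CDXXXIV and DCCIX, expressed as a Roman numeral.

CDXXXIV = 434
DCCIX = 709
434 + 709 = 1143

MCXLIII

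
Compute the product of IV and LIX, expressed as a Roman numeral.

IV = 4
LIX = 59
4 × 59 = 236

CCXXXVI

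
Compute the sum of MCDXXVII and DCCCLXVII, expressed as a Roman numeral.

MCDXXVII = 1427
DCCCLXVII = 867
1427 + 867 = 2294

MMCCXCIV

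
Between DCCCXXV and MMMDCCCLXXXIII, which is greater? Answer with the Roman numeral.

DCCCXXV = 825
MMMDCCCLXXXIII = 3883
3883 is larger

MMMDCCCLXXXIII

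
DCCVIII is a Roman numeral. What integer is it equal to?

DCCVIII: D=500, C=100, C=100, V=5, I=1, I=1, I=1
500 + 100 + 100 + 5 + 1 + 1 + 1 = 708

708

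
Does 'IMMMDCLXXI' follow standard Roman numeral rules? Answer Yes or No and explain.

'IMMMDCLXXI': Invalid subtractive combination: IM

No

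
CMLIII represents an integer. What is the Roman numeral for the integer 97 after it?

CMLIII = 953
953 + 97 = 1050

ML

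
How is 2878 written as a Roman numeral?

Convert 2878 to Roman numerals:
  2878 contains 2×1000 (MM)
  878 contains 1×500 (D)
  378 contains 3×100 (CCC)
  78 contains 1×50 (L)
  28 contains 2×10 (XX)
  8 contains 1×5 (V)
  3 contains 3×1 (III)

MMDCCCLXXVIII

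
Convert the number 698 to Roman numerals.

Convert 698 to Roman numerals:
  698 contains 1×500 (D)
  198 contains 1×100 (C)
  98 contains 1×90 (XC)
  8 contains 1×5 (V)
  3 contains 3×1 (III)

DCXCVIII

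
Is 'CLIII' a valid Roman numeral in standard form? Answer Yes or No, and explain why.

'CLIII': Check the rules: uses only the symbols I, V, X, L, C, D, M; no symbol is repeated more than three times in a row; V, L and D each appear at most once; no smaller symbol precedes a larger one (values never increase from left to right). Value: C (100) + L (50) + I (1) + I (1) + I (1) = 153. So it is a valid standard Roman numeral.

Yes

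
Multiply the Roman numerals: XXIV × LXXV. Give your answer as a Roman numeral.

XXIV = 24
LXXV = 75
24 × 75 = 1800

MDCCC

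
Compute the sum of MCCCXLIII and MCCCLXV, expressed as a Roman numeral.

MCCCXLIII = 1343
MCCCLXV = 1365
1343 + 1365 = 2708

MMDCCVIII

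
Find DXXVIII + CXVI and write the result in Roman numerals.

DXXVIII = 528
CXVI = 116
528 + 116 = 644

DCXLIV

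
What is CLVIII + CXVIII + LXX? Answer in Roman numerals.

CLVIII = 158, CXVIII = 118, LXX = 70
158 + 118 = 276
276 + 70 = 346

CCCXLVI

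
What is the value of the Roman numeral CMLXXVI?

CMLXXVI: CM=900, L=50, X=10, X=10, V=5, I=1
900 + 50 + 10 + 10 + 5 + 1 = 976

976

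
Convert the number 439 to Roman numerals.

Convert 439 to Roman numerals:
  439 contains 1×400 (CD)
  39 contains 3×10 (XXX)
  9 contains 1×9 (IX)

CDXXXIX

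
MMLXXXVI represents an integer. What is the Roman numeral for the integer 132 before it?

MMLXXXVI = 2086
2086 - 132 = 1954

MCMLIV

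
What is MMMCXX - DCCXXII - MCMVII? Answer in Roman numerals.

MMMCXX = 3120, DCCXXII = 722, MCMVII = 1907
3120 - 722 = 2398
2398 - 1907 = 491

CDXCI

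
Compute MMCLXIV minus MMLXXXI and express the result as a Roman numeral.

MMCLXIV = 2164
MMLXXXI = 2081
2164 - 2081 = 83

LXXXIII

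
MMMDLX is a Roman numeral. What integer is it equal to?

MMMDLX: M=1000, M=1000, M=1000, D=500, L=50, X=10
1000 + 1000 + 1000 + 500 + 50 + 10 = 3560

3560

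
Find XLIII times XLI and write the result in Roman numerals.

XLIII = 43
XLI = 41
43 × 41 = 1763

MDCCLXIII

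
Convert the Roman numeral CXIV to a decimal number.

CXIV: C=100, X=10, IV=4
100 + 10 + 4 = 114

114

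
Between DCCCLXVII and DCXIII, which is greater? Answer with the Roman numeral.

DCCCLXVII = 867
DCXIII = 613
867 is larger

DCCCLXVII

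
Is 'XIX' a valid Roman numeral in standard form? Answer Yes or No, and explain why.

'XIX': Check the rules: uses only the symbols I, V, X, L, C, D, M; no symbol is repeated more than three times in a row; V, L and D each appear at most once; the only place a smaller symbol precedes a larger one is the allowed subtractive pair IX, the symbol right after such a pair (if any) is smaller than the pair's first symbol, and otherwise the values never increase from left to right. Value: X (10) + IX (9) = 19. So it is a valid standard Roman numeral.

Yes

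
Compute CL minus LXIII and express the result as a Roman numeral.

CL = 150
LXIII = 63
150 - 63 = 87

LXXXVII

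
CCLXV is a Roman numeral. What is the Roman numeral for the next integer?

CCLXV = 265, so the next integer is 265 + 1 = 266

CCLXVI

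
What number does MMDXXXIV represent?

MMDXXXIV: M=1000, M=1000, D=500, X=10, X=10, X=10, IV=4
1000 + 1000 + 500 + 10 + 10 + 10 + 4 = 2534

2534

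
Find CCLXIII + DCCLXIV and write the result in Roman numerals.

CCLXIII = 263
DCCLXIV = 764
263 + 764 = 1027

MXXVII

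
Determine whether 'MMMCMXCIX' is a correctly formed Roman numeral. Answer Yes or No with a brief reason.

'MMMCMXCIX': Check the rules: uses only the symbols I, V, X, L, C, D, M; no symbol is repeated more than three times in a row; V, L and D each appear at most once; the only places a smaller symbol precedes a larger one are the allowed subtractive pairs CM, XC, IX, the symbol right after such a pair (if any) is smaller than the pair's first symbol, and otherwise the values never increase from left to right. Value: M (1000) + M (1000) + M (1000) + CM (900) + XC (90) + IX (9) = 3999. So it is a valid standard Roman numeral.

Yes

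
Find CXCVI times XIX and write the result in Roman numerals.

CXCVI = 196
XIX = 19
196 × 19 = 3724

MMMDCCXXIV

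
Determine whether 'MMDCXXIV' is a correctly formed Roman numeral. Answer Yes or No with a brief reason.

'MMDCXXIV': Check the rules: uses only the symbols I, V, X, L, C, D, M; no symbol is repeated more than three times in a row; V, L and D each appear at most once; the only place a smaller symbol precedes a larger one is the allowed subtractive pair IV, the symbol right after such a pair (if any) is smaller than the pair's first symbol, and otherwise the values never increase from left to right. Value: M (1000) + M (1000) + D (500) + C (100) + X (10) + X (10) + IV (4) = 2624. So it is a valid standard Roman numeral.

Yes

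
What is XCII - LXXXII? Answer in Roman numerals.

XCII = 92
LXXXII = 82
92 - 82 = 10

X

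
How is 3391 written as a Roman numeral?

Convert 3391 to Roman numerals:
  3391 contains 3×1000 (MMM)
  391 contains 3×100 (CCC)
  91 contains 1×90 (XC)
  1 contains 1×1 (I)

MMMCCCXCI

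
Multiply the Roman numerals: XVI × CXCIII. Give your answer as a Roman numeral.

XVI = 16
CXCIII = 193
16 × 193 = 3088

MMMLXXXVIII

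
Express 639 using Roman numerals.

Convert 639 to Roman numerals:
  639 contains 1×500 (D)
  139 contains 1×100 (C)
  39 contains 3×10 (XXX)
  9 contains 1×9 (IX)

DCXXXIX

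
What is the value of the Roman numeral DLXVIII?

DLXVIII: D=500, L=50, X=10, V=5, I=1, I=1, I=1
500 + 50 + 10 + 5 + 1 + 1 + 1 = 568

568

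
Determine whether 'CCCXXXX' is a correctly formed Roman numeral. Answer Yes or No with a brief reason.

'CCCXXXX': More than 3 consecutive X's

No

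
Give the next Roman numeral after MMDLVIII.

MMDLVIII = 2558; next is 2559

MMDLIX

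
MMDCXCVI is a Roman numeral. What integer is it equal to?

MMDCXCVI: M=1000, M=1000, D=500, C=100, XC=90, V=5, I=1
1000 + 1000 + 500 + 100 + 90 + 5 + 1 = 2696

2696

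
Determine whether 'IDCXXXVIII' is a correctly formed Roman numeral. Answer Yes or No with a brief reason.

'IDCXXXVIII': Invalid subtractive combination: ID

No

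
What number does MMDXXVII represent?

MMDXXVII: M=1000, M=1000, D=500, X=10, X=10, V=5, I=1, I=1
1000 + 1000 + 500 + 10 + 10 + 5 + 1 + 1 = 2527

2527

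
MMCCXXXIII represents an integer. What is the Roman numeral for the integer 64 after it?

MMCCXXXIII = 2233
2233 + 64 = 2297

MMCCXCVII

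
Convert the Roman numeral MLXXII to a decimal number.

MLXXII: M=1000, L=50, X=10, X=10, I=1, I=1
1000 + 50 + 10 + 10 + 1 + 1 = 1072

1072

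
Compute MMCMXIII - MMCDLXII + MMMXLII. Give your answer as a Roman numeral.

MMCMXIII = 2913, MMCDLXII = 2462, MMMXLII = 3042
2913 - 2462 = 451
451 + 3042 = 3493

MMMCDXCIII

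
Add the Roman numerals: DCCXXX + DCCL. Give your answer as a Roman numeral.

DCCXXX = 730
DCCL = 750
730 + 750 = 1480

MCDLXXX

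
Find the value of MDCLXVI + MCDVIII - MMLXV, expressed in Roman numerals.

MDCLXVI = 1666, MCDVIII = 1408, MMLXV = 2065
1666 + 1408 = 3074
3074 - 2065 = 1009

MIX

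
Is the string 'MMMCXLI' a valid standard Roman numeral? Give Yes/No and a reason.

'MMMCXLI': Check the rules: uses only the symbols I, V, X, L, C, D, M; no symbol is repeated more than three times in a row; V, L and D each appear at most once; the only place a smaller symbol precedes a larger one is the allowed subtractive pair XL, the symbol right after such a pair (if any) is smaller than the pair's first symbol, and otherwise the values never increase from left to right. Value: M (1000) + M (1000) + M (1000) + C (100) + XL (40) + I (1) = 3141. So it is a valid standard Roman numeral.

Yes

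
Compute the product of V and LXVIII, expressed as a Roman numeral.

V = 5
LXVIII = 68
5 × 68 = 340

CCCXL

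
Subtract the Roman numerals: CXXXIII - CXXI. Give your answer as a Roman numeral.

CXXXIII = 133
CXXI = 121
133 - 121 = 12

XII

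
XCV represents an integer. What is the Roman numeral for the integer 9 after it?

XCV = 95
95 + 9 = 104

CIV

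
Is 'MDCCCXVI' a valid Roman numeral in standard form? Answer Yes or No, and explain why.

'MDCCCXVI': Check the rules: uses only the symbols I, V, X, L, C, D, M; no symbol is repeated more than three times in a row; V, L and D each appear at most once; no smaller symbol precedes a larger one (values never increase from left to right). Value: M (1000) + D (500) + C (100) + C (100) + C (100) + X (10) + V (5) + I (1) = 1816. So it is a valid standard Roman numeral.

Yes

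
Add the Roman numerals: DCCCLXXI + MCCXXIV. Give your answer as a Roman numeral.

DCCCLXXI = 871
MCCXXIV = 1224
871 + 1224 = 2095

MMXCV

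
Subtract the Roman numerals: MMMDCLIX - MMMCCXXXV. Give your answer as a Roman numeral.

MMMDCLIX = 3659
MMMCCXXXV = 3235
3659 - 3235 = 424

CDXXIV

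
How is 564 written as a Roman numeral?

Convert 564 to Roman numerals:
  564 contains 1×500 (D)
  64 contains 1×50 (L)
  14 contains 1×10 (X)
  4 contains 1×4 (IV)

DLXIV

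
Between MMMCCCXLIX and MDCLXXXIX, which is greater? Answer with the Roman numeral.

MMMCCCXLIX = 3349
MDCLXXXIX = 1689
3349 is larger

MMMCCCXLIX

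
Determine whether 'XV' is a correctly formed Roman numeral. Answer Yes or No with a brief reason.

'XV': Check the rules: uses only the symbols I, V, X, L, C, D, M; no symbol is repeated more than three times in a row; V, L and D each appear at most once; no smaller symbol precedes a larger one (values never increase from left to right). Value: X (10) + V (5) = 15. So it is a valid standard Roman numeral.

Yes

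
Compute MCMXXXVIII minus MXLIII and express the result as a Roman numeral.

MCMXXXVIII = 1938
MXLIII = 1043
1938 - 1043 = 895

DCCCXCV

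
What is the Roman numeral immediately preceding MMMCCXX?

MMMCCXX = 3220; previous is 3219

MMMCCXIX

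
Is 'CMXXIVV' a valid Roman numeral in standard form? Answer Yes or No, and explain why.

'CMXXIVV': V should not appear more than once

No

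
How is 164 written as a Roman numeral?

Convert 164 to Roman numerals:
  164 contains 1×100 (C)
  64 contains 1×50 (L)
  14 contains 1×10 (X)
  4 contains 1×4 (IV)

CLXIV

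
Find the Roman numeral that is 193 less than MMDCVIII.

MMDCVIII = 2608
2608 - 193 = 2415

MMCDXV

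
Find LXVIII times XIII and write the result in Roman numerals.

LXVIII = 68
XIII = 13
68 × 13 = 884

DCCCLXXXIV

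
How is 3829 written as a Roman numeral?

Convert 3829 to Roman numerals:
  3829 contains 3×1000 (MMM)
  829 contains 1×500 (D)
  329 contains 3×100 (CCC)
  29 contains 2×10 (XX)
  9 contains 1×9 (IX)

MMMDCCCXXIX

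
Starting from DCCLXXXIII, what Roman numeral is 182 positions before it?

DCCLXXXIII = 783
783 - 182 = 601

DCI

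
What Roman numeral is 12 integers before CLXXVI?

CLXXVI = 176
176 - 12 = 164

CLXIV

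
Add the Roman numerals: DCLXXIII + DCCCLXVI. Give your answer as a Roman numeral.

DCLXXIII = 673
DCCCLXVI = 866
673 + 866 = 1539

MDXXXIX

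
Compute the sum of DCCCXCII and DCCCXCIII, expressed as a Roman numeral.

DCCCXCII = 892
DCCCXCIII = 893
892 + 893 = 1785

MDCCLXXXV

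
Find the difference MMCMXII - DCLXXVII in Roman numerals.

MMCMXII = 2912
DCLXXVII = 677
2912 - 677 = 2235

MMCCXXXV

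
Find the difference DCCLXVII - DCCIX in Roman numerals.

DCCLXVII = 767
DCCIX = 709
767 - 709 = 58

LVIII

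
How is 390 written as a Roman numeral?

Convert 390 to Roman numerals:
  390 contains 3×100 (CCC)
  90 contains 1×90 (XC)

CCCXC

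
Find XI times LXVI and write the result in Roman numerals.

XI = 11
LXVI = 66
11 × 66 = 726

DCCXXVI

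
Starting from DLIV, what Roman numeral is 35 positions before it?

DLIV = 554
554 - 35 = 519

DXIX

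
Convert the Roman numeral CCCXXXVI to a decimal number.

CCCXXXVI: C=100, C=100, C=100, X=10, X=10, X=10, V=5, I=1
100 + 100 + 100 + 10 + 10 + 10 + 5 + 1 = 336

336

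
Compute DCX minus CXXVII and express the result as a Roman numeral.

DCX = 610
CXXVII = 127
610 - 127 = 483

CDLXXXIII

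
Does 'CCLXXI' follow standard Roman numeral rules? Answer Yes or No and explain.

'CCLXXI': Check the rules: uses only the symbols I, V, X, L, C, D, M; no symbol is repeated more than three times in a row; V, L and D each appear at most once; no smaller symbol precedes a larger one (values never increase from left to right). Value: C (100) + C (100) + L (50) + X (10) + X (10) + I (1) = 271. So it is a valid standard Roman numeral.

Yes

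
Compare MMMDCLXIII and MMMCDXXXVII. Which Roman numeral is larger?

MMMDCLXIII = 3663
MMMCDXXXVII = 3437
3663 is larger

MMMDCLXIII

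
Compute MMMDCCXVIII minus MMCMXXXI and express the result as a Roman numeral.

MMMDCCXVIII = 3718
MMCMXXXI = 2931
3718 - 2931 = 787

DCCLXXXVII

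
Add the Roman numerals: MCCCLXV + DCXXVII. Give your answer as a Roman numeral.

MCCCLXV = 1365
DCXXVII = 627
1365 + 627 = 1992

MCMXCII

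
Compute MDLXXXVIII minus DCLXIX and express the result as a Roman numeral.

MDLXXXVIII = 1588
DCLXIX = 669
1588 - 669 = 919

CMXIX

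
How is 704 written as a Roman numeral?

Convert 704 to Roman numerals:
  704 contains 1×500 (D)
  204 contains 2×100 (CC)
  4 contains 1×4 (IV)

DCCIV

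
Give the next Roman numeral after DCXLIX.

DCXLIX = 649; next is 650

DCL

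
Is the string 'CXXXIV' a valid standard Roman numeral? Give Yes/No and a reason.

'CXXXIV': Check the rules: uses only the symbols I, V, X, L, C, D, M; no symbol is repeated more than three times in a row; V, L and D each appear at most once; the only place a smaller symbol precedes a larger one is the allowed subtractive pair IV, the symbol right after such a pair (if any) is smaller than the pair's first symbol, and otherwise the values never increase from left to right. Value: C (100) + X (10) + X (10) + X (10) + IV (4) = 134. So it is a valid standard Roman numeral.

Yes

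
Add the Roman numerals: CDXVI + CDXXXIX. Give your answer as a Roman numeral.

CDXVI = 416
CDXXXIX = 439
416 + 439 = 855

DCCCLV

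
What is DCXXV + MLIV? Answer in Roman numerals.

DCXXV = 625
MLIV = 1054
625 + 1054 = 1679

MDCLXXIX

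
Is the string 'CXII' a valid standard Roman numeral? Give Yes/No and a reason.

'CXII': Check the rules: uses only the symbols I, V, X, L, C, D, M; no symbol is repeated more than three times in a row; V, L and D each appear at most once; no smaller symbol precedes a larger one (values never increase from left to right). Value: C (100) + X (10) + I (1) + I (1) = 112. So it is a valid standard Roman numeral.

Yes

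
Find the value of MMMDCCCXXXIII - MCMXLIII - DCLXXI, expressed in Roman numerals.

MMMDCCCXXXIII = 3833, MCMXLIII = 1943, DCLXXI = 671
3833 - 1943 = 1890
1890 - 671 = 1219

MCCXIX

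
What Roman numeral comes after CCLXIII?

CCLXIII = 263, so the next integer is 263 + 1 = 264

CCLXIV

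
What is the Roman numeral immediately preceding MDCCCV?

MDCCCV = 1805; previous is 1804

MDCCCIV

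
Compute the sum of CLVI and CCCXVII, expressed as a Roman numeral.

CLVI = 156
CCCXVII = 317
156 + 317 = 473

CDLXXIII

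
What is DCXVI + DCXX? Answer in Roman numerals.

DCXVI = 616
DCXX = 620
616 + 620 = 1236

MCCXXXVI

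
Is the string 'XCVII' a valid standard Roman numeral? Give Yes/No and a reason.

'XCVII': Check the rules: uses only the symbols I, V, X, L, C, D, M; no symbol is repeated more than three times in a row; V, L and D each appear at most once; the only place a smaller symbol precedes a larger one is the allowed subtractive pair XC, the symbol right after such a pair (if any) is smaller than the pair's first symbol, and otherwise the values never increase from left to right. Value: XC (90) + V (5) + I (1) + I (1) = 97. So it is a valid standard Roman numeral.

Yes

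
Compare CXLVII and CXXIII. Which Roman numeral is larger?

CXLVII = 147
CXXIII = 123
147 is larger

CXLVII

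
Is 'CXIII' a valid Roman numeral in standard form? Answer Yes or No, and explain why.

'CXIII': Check the rules: uses only the symbols I, V, X, L, C, D, M; no symbol is repeated more than three times in a row; V, L and D each appear at most once; no smaller symbol precedes a larger one (values never increase from left to right). Value: C (100) + X (10) + I (1) + I (1) + I (1) = 113. So it is a valid standard Roman numeral.

Yes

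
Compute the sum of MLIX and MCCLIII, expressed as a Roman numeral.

MLIX = 1059
MCCLIII = 1253
1059 + 1253 = 2312

MMCCCXII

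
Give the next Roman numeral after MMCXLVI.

MMCXLVI = 2146; next is 2147

MMCXLVII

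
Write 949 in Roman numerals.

Convert 949 to Roman numerals:
  949 contains 1×900 (CM)
  49 contains 1×40 (XL)
  9 contains 1×9 (IX)

CMXLIX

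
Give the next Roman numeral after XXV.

XXV = 25; next is 26

XXVI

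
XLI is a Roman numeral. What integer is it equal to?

XLI: XL=40, I=1
40 + 1 = 41

41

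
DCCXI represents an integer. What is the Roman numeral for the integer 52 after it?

DCCXI = 711
711 + 52 = 763

DCCLXIII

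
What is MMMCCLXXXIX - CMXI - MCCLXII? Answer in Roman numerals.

MMMCCLXXXIX = 3289, CMXI = 911, MCCLXII = 1262
3289 - 911 = 2378
2378 - 1262 = 1116

MCXVI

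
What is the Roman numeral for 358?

Convert 358 to Roman numerals:
  358 contains 3×100 (CCC)
  58 contains 1×50 (L)
  8 contains 1×5 (V)
  3 contains 3×1 (III)

CCCLVIII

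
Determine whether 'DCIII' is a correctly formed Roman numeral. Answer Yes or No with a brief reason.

'DCIII': Check the rules: uses only the symbols I, V, X, L, C, D, M; no symbol is repeated more than three times in a row; V, L and D each appear at most once; no smaller symbol precedes a larger one (values never increase from left to right). Value: D (500) + C (100) + I (1) + I (1) + I (1) = 603. So it is a valid standard Roman numeral.

Yes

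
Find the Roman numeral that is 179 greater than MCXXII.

MCXXII = 1122
1122 + 179 = 1301

MCCCI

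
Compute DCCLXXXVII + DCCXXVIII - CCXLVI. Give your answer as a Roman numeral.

DCCLXXXVII = 787, DCCXXVIII = 728, CCXLVI = 246
787 + 728 = 1515
1515 - 246 = 1269

MCCLXIX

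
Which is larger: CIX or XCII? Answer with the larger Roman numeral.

CIX = 109
XCII = 92
109 is larger

CIX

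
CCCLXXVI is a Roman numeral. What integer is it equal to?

CCCLXXVI: C=100, C=100, C=100, L=50, X=10, X=10, V=5, I=1
100 + 100 + 100 + 50 + 10 + 10 + 5 + 1 = 376

376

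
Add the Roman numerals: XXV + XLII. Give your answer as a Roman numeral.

XXV = 25
XLII = 42
25 + 42 = 67

LXVII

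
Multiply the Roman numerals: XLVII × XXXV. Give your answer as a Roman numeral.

XLVII = 47
XXXV = 35
47 × 35 = 1645

MDCXLV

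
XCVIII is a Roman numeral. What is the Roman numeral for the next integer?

XCVIII = 98, so the next integer is 98 + 1 = 99

XCIX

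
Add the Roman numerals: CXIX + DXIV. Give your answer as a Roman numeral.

CXIX = 119
DXIV = 514
119 + 514 = 633

DCXXXIII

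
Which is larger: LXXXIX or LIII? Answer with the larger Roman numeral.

LXXXIX = 89
LIII = 53
89 is larger

LXXXIX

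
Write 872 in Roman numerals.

Convert 872 to Roman numerals:
  872 contains 1×500 (D)
  372 contains 3×100 (CCC)
  72 contains 1×50 (L)
  22 contains 2×10 (XX)
  2 contains 2×1 (II)

DCCCLXXII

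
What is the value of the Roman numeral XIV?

XIV: X=10, IV=4
10 + 4 = 14

14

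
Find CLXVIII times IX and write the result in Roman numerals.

CLXVIII = 168
IX = 9
168 × 9 = 1512

MDXII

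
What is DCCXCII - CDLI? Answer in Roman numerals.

DCCXCII = 792
CDLI = 451
792 - 451 = 341

CCCXLI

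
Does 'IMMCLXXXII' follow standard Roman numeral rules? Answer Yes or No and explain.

'IMMCLXXXII': Invalid subtractive combination: IM

No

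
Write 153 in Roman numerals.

Convert 153 to Roman numerals:
  153 contains 1×100 (C)
  53 contains 1×50 (L)
  3 contains 3×1 (III)

CLIII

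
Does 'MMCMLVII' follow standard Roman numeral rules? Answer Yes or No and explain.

'MMCMLVII': Check the rules: uses only the symbols I, V, X, L, C, D, M; no symbol is repeated more than three times in a row; V, L and D each appear at most once; the only place a smaller symbol precedes a larger one is the allowed subtractive pair CM, the symbol right after such a pair (if any) is smaller than the pair's first symbol, and otherwise the values never increase from left to right. Value: M (1000) + M (1000) + CM (900) + L (50) + V (5) + I (1) + I (1) = 2957. So it is a valid standard Roman numeral.

Yes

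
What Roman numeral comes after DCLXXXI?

DCLXXXI = 681, so the next integer is 681 + 1 = 682

DCLXXXII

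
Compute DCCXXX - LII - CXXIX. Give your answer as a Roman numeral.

DCCXXX = 730, LII = 52, CXXIX = 129
730 - 52 = 678
678 - 129 = 549

DXLIX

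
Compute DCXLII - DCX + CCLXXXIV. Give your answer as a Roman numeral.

DCXLII = 642, DCX = 610, CCLXXXIV = 284
642 - 610 = 32
32 + 284 = 316

CCCXVI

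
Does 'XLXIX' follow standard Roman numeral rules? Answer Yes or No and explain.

'XLXIX': X cannot come right after the subtractive pair XL: once X is subtracted in XL, the next symbol must be smaller than X

No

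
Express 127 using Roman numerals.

Convert 127 to Roman numerals:
  127 contains 1×100 (C)
  27 contains 2×10 (XX)
  7 contains 1×5 (V)
  2 contains 2×1 (II)

CXXVII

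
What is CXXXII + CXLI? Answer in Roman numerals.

CXXXII = 132
CXLI = 141
132 + 141 = 273

CCLXXIII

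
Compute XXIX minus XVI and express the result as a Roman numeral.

XXIX = 29
XVI = 16
29 - 16 = 13

XIII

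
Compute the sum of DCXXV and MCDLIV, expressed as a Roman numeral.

DCXXV = 625
MCDLIV = 1454
625 + 1454 = 2079

MMLXXIX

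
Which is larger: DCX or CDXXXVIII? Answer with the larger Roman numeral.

DCX = 610
CDXXXVIII = 438
610 is larger

DCX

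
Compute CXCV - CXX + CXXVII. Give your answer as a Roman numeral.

CXCV = 195, CXX = 120, CXXVII = 127
195 - 120 = 75
75 + 127 = 202

CCII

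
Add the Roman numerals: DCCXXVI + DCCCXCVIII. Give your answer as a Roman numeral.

DCCXXVI = 726
DCCCXCVIII = 898
726 + 898 = 1624

MDCXXIV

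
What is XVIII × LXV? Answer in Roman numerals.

XVIII = 18
LXV = 65
18 × 65 = 1170

MCLXX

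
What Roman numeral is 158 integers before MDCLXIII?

MDCLXIII = 1663
1663 - 158 = 1505

MDV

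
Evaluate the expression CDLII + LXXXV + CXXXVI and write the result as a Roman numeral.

CDLII = 452, LXXXV = 85, CXXXVI = 136
452 + 85 = 537
537 + 136 = 673

DCLXXIII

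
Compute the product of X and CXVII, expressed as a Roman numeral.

X = 10
CXVII = 117
10 × 117 = 1170

MCLXX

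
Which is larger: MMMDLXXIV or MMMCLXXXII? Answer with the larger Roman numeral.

MMMDLXXIV = 3574
MMMCLXXXII = 3182
3574 is larger

MMMDLXXIV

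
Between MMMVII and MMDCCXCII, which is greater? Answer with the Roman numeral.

MMMVII = 3007
MMDCCXCII = 2792
3007 is larger

MMMVII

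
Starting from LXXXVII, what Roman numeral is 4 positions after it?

LXXXVII = 87
87 + 4 = 91

XCI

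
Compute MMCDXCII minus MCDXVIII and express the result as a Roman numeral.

MMCDXCII = 2492
MCDXVIII = 1418
2492 - 1418 = 1074

MLXXIV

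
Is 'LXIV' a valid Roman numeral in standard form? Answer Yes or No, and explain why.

'LXIV': Check the rules: uses only the symbols I, V, X, L, C, D, M; no symbol is repeated more than three times in a row; V, L and D each appear at most once; the only place a smaller symbol precedes a larger one is the allowed subtractive pair IV, the symbol right after such a pair (if any) is smaller than the pair's first symbol, and otherwise the values never increase from left to right. Value: L (50) + X (10) + IV (4) = 64. So it is a valid standard Roman numeral.

Yes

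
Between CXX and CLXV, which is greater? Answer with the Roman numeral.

CXX = 120
CLXV = 165
165 is larger

CLXV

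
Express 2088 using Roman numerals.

Convert 2088 to Roman numerals:
  2088 contains 2×1000 (MM)
  88 contains 1×50 (L)
  38 contains 3×10 (XXX)
  8 contains 1×5 (V)
  3 contains 3×1 (III)

MMLXXXVIII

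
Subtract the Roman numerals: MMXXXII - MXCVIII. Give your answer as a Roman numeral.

MMXXXII = 2032
MXCVIII = 1098
2032 - 1098 = 934

CMXXXIV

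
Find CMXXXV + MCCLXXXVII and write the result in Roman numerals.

CMXXXV = 935
MCCLXXXVII = 1287
935 + 1287 = 2222

MMCCXXII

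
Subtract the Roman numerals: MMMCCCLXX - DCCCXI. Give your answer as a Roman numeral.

MMMCCCLXX = 3370
DCCCXI = 811
3370 - 811 = 2559

MMDLIX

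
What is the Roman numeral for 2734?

Convert 2734 to Roman numerals:
  2734 contains 2×1000 (MM)
  734 contains 1×500 (D)
  234 contains 2×100 (CC)
  34 contains 3×10 (XXX)
  4 contains 1×4 (IV)

MMDCCXXXIV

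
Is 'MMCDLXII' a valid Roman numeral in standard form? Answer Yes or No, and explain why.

'MMCDLXII': Check the rules: uses only the symbols I, V, X, L, C, D, M; no symbol is repeated more than three times in a row; V, L and D each appear at most once; the only place a smaller symbol precedes a larger one is the allowed subtractive pair CD, the symbol right after such a pair (if any) is smaller than the pair's first symbol, and otherwise the values never increase from left to right. Value: M (1000) + M (1000) + CD (400) + L (50) + X (10) + I (1) + I (1) = 2462. So it is a valid standard Roman numeral.

Yes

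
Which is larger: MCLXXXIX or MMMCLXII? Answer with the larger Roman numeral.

MCLXXXIX = 1189
MMMCLXII = 3162
3162 is larger

MMMCLXII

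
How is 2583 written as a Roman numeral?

Convert 2583 to Roman numerals:
  2583 contains 2×1000 (MM)
  583 contains 1×500 (D)
  83 contains 1×50 (L)
  33 contains 3×10 (XXX)
  3 contains 3×1 (III)

MMDLXXXIII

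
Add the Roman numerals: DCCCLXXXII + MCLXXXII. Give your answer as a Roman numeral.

DCCCLXXXII = 882
MCLXXXII = 1182
882 + 1182 = 2064

MMLXIV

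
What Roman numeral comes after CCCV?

CCCV = 305; next is 306

CCCVI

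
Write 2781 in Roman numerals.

Convert 2781 to Roman numerals:
  2781 contains 2×1000 (MM)
  781 contains 1×500 (D)
  281 contains 2×100 (CC)
  81 contains 1×50 (L)
  31 contains 3×10 (XXX)
  1 contains 1×1 (I)

MMDCCLXXXI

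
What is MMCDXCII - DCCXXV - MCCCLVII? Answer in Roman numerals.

MMCDXCII = 2492, DCCXXV = 725, MCCCLVII = 1357
2492 - 725 = 1767
1767 - 1357 = 410

CDX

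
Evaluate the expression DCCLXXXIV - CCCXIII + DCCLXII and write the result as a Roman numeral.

DCCLXXXIV = 784, CCCXIII = 313, DCCLXII = 762
784 - 313 = 471
471 + 762 = 1233

MCCXXXIII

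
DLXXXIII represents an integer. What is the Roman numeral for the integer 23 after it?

DLXXXIII = 583
583 + 23 = 606

DCVI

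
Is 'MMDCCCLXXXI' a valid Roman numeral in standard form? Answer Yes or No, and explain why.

'MMDCCCLXXXI': Check the rules: uses only the symbols I, V, X, L, C, D, M; no symbol is repeated more than three times in a row; V, L and D each appear at most once; no smaller symbol precedes a larger one (values never increase from left to right). Value: M (1000) + M (1000) + D (500) + C (100) + C (100) + C (100) + L (50) + X (10) + X (10) + X (10) + I (1) = 2881. So it is a valid standard Roman numeral.

Yes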